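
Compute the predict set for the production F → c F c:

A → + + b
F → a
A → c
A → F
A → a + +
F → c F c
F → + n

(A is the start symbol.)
{ 'c' }

PREDICT(F → c F c) = (FIRST(RHS) \ {ε}) ∪ (FOLLOW(F) if ε ∈ FIRST(RHS), i.e. RHS ⇒* ε)
FIRST(c F c) = { 'c' }
ε ∉ FIRST(c F c), so FOLLOW(F) is not added.
PREDICT(F → c F c) = { 'c' }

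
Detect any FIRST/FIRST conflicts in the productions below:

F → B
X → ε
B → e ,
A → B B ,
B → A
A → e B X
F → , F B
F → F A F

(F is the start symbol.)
Yes. F → B / F → F A F on { 'e' }; F → ',' F B / F → F A F on { ',' }; B → e ',' / B → A on { 'e' }; A → B B ',' / A → e B X on { 'e' }

A FIRST/FIRST conflict occurs when two productions N → α and N → β for the same non-terminal have FIRST(α) ∩ FIRST(β) ≠ ∅ (with ε ∈ FIRST of a nullable right-hand side, so two nullable alternatives also conflict).

FIRST sets of the non-terminals at (or reachable through a nullable prefix from) the front of some alternative:
  FIRST(B) = { 'e' }
  FIRST(F) = { ',', 'e' }
  FIRST(A) = { 'e' }

Productions for F:
  F → B: FIRST = { 'e' }
  F → , F B: FIRST = { ',' }
  F → F A F: FIRST = { ',', 'e' }
Productions for B:
  B → e ,: FIRST = { 'e' }
  B → A: FIRST = { 'e' }
Productions for A:
  A → B B ,: FIRST = { 'e' }
  A → e B X: FIRST = { 'e' }
X has only one production, so no FIRST/FIRST conflict is possible there.

Conflict for F: F → B and F → F A F
  Overlap: { 'e' }
Conflict for F: F → , F B and F → F A F
  Overlap: { ',' }
Conflict for B: B → e , and B → A
  Overlap: { 'e' }
Conflict for A: A → B B , and A → e B X
  Overlap: { 'e' }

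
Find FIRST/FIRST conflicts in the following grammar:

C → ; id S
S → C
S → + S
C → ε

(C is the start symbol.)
No FIRST/FIRST conflicts.

A FIRST/FIRST conflict occurs when two productions N → α and N → β for the same non-terminal have FIRST(α) ∩ FIRST(β) ≠ ∅ (with ε ∈ FIRST of a nullable right-hand side, so two nullable alternatives also conflict).

FIRST sets of the non-terminals at (or reachable through a nullable prefix from) the front of some alternative:
  FIRST(C) = { ';', ε }

Productions for C:
  C → ; id S: FIRST = { ';' }
  C → ε: FIRST = { ε }
Productions for S:
  S → C: FIRST = { ';', ε }
  S → + S: FIRST = { '+' }

All alternatives of each non-terminal have pairwise disjoint FIRST sets.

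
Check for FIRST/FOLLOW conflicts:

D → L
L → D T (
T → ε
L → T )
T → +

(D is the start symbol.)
Nullable non-terminals: T.

T: nullable alternative(s) T → ε; FOLLOW(T) = { '(', ')' }
  T → ε: FIRST \ {ε} = { } — this is the only nullable alternative, skip
  T → +: FIRST \ {ε} = { '+' } — disjoint from FOLLOW(T)

D, L have no nullable alternative, so no FIRST/FOLLOW check is needed there.

No FIRST/FOLLOW conflicts found.

Answer: No FIRST/FOLLOW conflicts.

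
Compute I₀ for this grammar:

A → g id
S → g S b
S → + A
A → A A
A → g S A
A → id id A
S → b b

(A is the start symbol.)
{ [A → . A A], [A → . g S A], [A → . g id], [A → . id id A], [A' → . A] }

First, augment the grammar with A' → A
I₀ = CLOSURE({ [A' → . A] }):
  [A' → . A] has the dot before A: add [A → . g id], [A → . A A], [A → . g S A], [A → . id id A]
No further items can be added.

I₀ = { [A → . A A], [A → . g S A], [A → . g id], [A → . id id A], [A' → . A] }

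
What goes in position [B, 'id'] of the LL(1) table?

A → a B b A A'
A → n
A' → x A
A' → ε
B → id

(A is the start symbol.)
B → id

To find M[B, 'id'], we find productions for B where 'id' is in the predict set (PREDICT(N → α) = (FIRST(α) \ {ε}) ∪ (FOLLOW(N) if α ⇒* ε)).

B → id: PREDICT = { 'id' }
  'id' is in predict set, so this production goes in M[B, 'id']

M[B, 'id'] = B → id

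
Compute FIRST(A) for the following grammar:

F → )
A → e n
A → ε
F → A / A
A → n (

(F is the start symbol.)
{ 'e', 'n', ε }

To compute FIRST(A), examine every production with A on the left-hand side, reading each right-hand side left to right until a non-nullable symbol is reached.

From A → e n:
  - e is a terminal: add 'e' and stop
From A → ε:
  - ε-production, so ε ∈ FIRST(A)
From A → n (:
  - n is a terminal: add 'n' and stop

Collecting: FIRST(A) = { 'e', 'n', ε }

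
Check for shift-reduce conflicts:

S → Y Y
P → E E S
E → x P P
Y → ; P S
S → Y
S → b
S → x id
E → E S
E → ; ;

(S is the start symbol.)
Yes — I3: [S → Y .] vs [Y → . ; P S]; I20: [E → ; ; .] vs [E → ; . ;]

A shift-reduce conflict occurs when an LR(0) state has both:
  - a complete (reduce) item [A → α .] (dot at the end), and
  - a shift item [B → β . c γ] (dot before a terminal).

Augment with S' → S and build the canonical LR(0) collection (I0 = CLOSURE({[S' → . S]}), then GOTO on every symbol after a dot until no new states appear). It has 22 states:
  I0: { [S → . Y Y], [S → . Y], [S → . b], [S → . x id], [S' → . S], [Y → . ; P S] }  — shift
  I1: { [E → . ; ;], [E → . E S], [E → . x P P], [P → . E E S], [Y → ; . P S] }  — shift
  I2: { [S' → S .] }  — accept
  I3: { [S → Y . Y], [S → Y .], [Y → . ; P S] }  — shift, reduce
  I4: { [S → b .] }  — reduce
  I5: { [S → x . id] }  — shift
  I6: { [S → x id .] }  — reduce
  I7: { [S → Y Y .] }  — reduce
  I8: { [E → ; . ;] }  — shift
  I9: { [E → . ; ;], [E → . E S], [E → . x P P], [E → E . S], [P → E . E S], [S → . Y Y], [S → . Y], [S → . b], [S → . x id], [Y → . ; P S] }  — shift
  I10: { [S → . Y Y], [S → . Y], [S → . b], [S → . x id], [Y → . ; P S], [Y → ; P . S] }  — shift
  I11: { [E → . ; ;], [E → . E S], [E → . x P P], [E → x . P P], [P → . E E S] }  — shift
  I12: { [E → . ; ;], [E → . E S], [E → . x P P], [E → x P . P], [P → . E E S] }  — shift
  I13: { [E → x P P .] }  — reduce
  I14: { [Y → ; P S .] }  — reduce
  I15: { [E → . ; ;], [E → . E S], [E → . x P P], [E → ; . ;], [P → . E E S], [Y → ; . P S] }  — shift
  I16: { [E → E . S], [P → E E . S], [S → . Y Y], [S → . Y], [S → . b], [S → . x id], [Y → . ; P S] }  — shift
  I17: { [E → E S .] }  — reduce
  I18: { [E → . ; ;], [E → . E S], [E → . x P P], [E → x . P P], [P → . E E S], [S → x . id] }  — shift
  I19: { [E → E S .], [P → E E S .] }  — 2 reduces
  I20: { [E → ; . ;], [E → ; ; .] }  — shift, reduce
  I21: { [E → ; ; .] }  — reduce

I3 contains reduce item [S → Y .] and shift item [Y → . ; P S] — shift-reduce conflict.
I20 contains reduce item [E → ; ; .] and shift item [E → ; . ;] — shift-reduce conflict.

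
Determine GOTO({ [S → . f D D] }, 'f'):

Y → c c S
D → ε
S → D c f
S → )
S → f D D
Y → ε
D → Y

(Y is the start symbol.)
GOTO(I, 'f') = CLOSURE({ [A → αX.β] : [A → α.Xβ] ∈ I, X = 'f' })

Items with dot before 'f', with the dot advanced:
  [S → . f D D] → [S → f . D D]
Closure of the advanced items:
  [S → f . D D] has the dot before D: add [D → .], [D → . Y]
  [D → . Y] has the dot before Y: add [Y → . c c S], [Y → .]

GOTO = { [D → . Y], [D → .], [S → f . D D], [Y → . c c S], [Y → .] }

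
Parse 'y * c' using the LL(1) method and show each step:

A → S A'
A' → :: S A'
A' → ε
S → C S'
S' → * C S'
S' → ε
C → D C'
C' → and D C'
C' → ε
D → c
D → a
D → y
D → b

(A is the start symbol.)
Stack is shown with the top on the left.

Stack         Input    Action
-----------------------------
A $           y * c $  output A → S A'
S A' $        y * c $  output S → C S'
C S' A' $     y * c $  output C → D C'
D C' S' A' $  y * c $  output D → y
y C' S' A' $  y * c $  match 'y'
C' S' A' $    * c $    output C' → ε
S' A' $       * c $    output S' → * C S'
* C S' A' $   * c $    match '*'
C S' A' $     c $      output C → D C'
D C' S' A' $  c $      output D → c
c C' S' A' $  c $      match 'c'
C' S' A' $    $        output C' → ε
S' A' $       $        output S' → ε
A' $          $        output A' → ε
$             $        accept

The string is accepted.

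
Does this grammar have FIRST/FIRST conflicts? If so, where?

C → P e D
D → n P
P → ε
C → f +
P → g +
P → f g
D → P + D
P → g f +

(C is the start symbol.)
Yes. C → P e D / C → f '+' on { 'f' }; P → g '+' / P → g f '+' on { 'g' }

FIRST sets of the non-terminals at (or reachable through a nullable prefix from) the front of some alternative:
  FIRST(P) = { 'f', 'g', ε }

Productions for C:
  C → P e D: FIRST = { 'e', 'f', 'g' }
  C → f +: FIRST = { 'f' }
Productions for D:
  D → n P: FIRST = { 'n' }
  D → P + D: FIRST = { '+', 'f', 'g' }
Productions for P:
  P → ε: FIRST = { ε }
  P → g +: FIRST = { 'g' }
  P → f g: FIRST = { 'f' }
  P → g f +: FIRST = { 'g' }

Conflict for C: C → P e D and C → f +
  Overlap: { 'f' }
Conflict for P: P → g + and P → g f +
  Overlap: { 'g' }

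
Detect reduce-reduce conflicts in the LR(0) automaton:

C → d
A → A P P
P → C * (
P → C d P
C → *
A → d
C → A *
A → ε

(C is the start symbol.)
Yes — I4: [A → d .] vs [C → d .]; I5: [C → * .] vs [C → A * .]

A reduce-reduce conflict occurs when an LR(0) state has two complete items [A → α .] and [B → β .] — both call for a reduction, and with no lookahead the parser cannot choose between them.

Augment with C' → C and build the canonical LR(0) collection (I0 = CLOSURE({[C' → . C]}), then GOTO on every symbol after a dot until no new states appear). It has 13 states:
  I0: { [A → . A P P], [A → . d], [A → .], [C → . *], [C → . A *], [C → . d], [C' → . C] }  — shift, reduce
  I1: { [C → * .] }  — reduce
  I2: { [A → . A P P], [A → . d], [A → .], [A → A . P P], [C → . *], [C → . A *], [C → . d], [C → A . *], [P → . C * (], [P → . C d P] }  — shift, reduce
  I3: { [C' → C .] }  — accept
  I4: { [A → d .], [C → d .] }  — 2 reduces
  I5: { [C → * .], [C → A * .] }  — 2 reduces
  I6: { [P → C . * (], [P → C . d P] }  — shift
  I7: { [A → . A P P], [A → . d], [A → .], [A → A P . P], [C → . *], [C → . A *], [C → . d], [P → . C * (], [P → . C d P] }  — shift, reduce
  I8: { [A → A P P .] }  — reduce
  I9: { [P → C * . (] }  — shift
  I10: { [A → . A P P], [A → . d], [A → .], [C → . *], [C → . A *], [C → . d], [P → . C * (], [P → . C d P], [P → C d . P] }  — shift, reduce
  I11: { [P → C d P .] }  — reduce
  I12: { [P → C * ( .] }  — reduce

I4 contains complete items [A → d .], [C → d .] — reduce-reduce conflict.
I5 contains complete items [C → * .], [C → A * .] — reduce-reduce conflict.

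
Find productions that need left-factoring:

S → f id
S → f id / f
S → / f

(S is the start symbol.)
Left-factoring is needed when two productions for the same non-terminal
share a common prefix on the right-hand side.

Productions for S:
  S → f id
  S → f id / f
  S → / f

Found common prefix 'f id' in productions for S

Answer: Yes, S has productions with common prefix 'f id'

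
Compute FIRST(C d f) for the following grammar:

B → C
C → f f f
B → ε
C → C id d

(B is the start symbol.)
{ 'f' }

FIRST sets of the non-terminals involved (from the grammar, by fixed-point iteration):
  FIRST(C) = { 'f' }

To compute FIRST(C d f), process the symbols left to right:
Symbol C is a non-terminal. Add FIRST(C) \ {ε} = { 'f' }
C is not nullable (ε ∉ FIRST(C)), so stop here.
FIRST(C d f) = { 'f' }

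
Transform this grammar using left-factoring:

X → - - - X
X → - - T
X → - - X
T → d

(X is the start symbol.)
Left-factoring transforms A → αβ₁ | αβ₂ into A → αA' and A' → β₁ | β₂
(α is the longest common prefix among the alternatives). Repeat until
no nonterminal has two alternatives with a common prefix.

Round 1: X has alternatives sharing prefix '- -'. Introduce X': X → - - X'
  Add: X' → - X
  Add: X' → T
  Add: X' → X

No remaining common prefixes — done.

Resulting grammar:
X → - - X'
X' → - X
X' → T
X' → X
T → d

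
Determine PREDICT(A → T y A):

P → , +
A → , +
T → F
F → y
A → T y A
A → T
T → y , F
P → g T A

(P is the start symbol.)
{ 'y' }

PREDICT(A → T y A) = (FIRST(RHS) \ {ε}) ∪ (FOLLOW(A) if ε ∈ FIRST(RHS), i.e. RHS ⇒* ε)
FIRST(T) = { 'y' }
FIRST(T y A) = { 'y' }
ε ∉ FIRST(T y A), so FOLLOW(A) is not added.
PREDICT(A → T y A) = { 'y' }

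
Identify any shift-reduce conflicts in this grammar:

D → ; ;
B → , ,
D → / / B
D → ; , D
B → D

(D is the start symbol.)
No shift-reduce conflicts

A shift-reduce conflict occurs when an LR(0) state has both:
  - a complete (reduce) item [A → α .] (dot at the end), and
  - a shift item [B → β . c γ] (dot before a terminal).

Augment with D' → D and build the canonical LR(0) collection (I0 = CLOSURE({[D' → . D]}), then GOTO on every symbol after a dot until no new states appear). It has 12 states:
  I0: { [D → . / / B], [D → . ; , D], [D → . ; ;], [D' → . D] }  — shift
  I1: { [D → / . / B] }  — shift
  I2: { [D → ; . , D], [D → ; . ;] }  — shift
  I3: { [D' → D .] }  — accept
  I4: { [D → . / / B], [D → . ; , D], [D → . ; ;], [D → ; , . D] }  — shift
  I5: { [D → ; ; .] }  — reduce
  I6: { [D → ; , D .] }  — reduce
  I7: { [B → . , ,], [B → . D], [D → . / / B], [D → . ; , D], [D → . ; ;], [D → / / . B] }  — shift
  I8: { [B → , . ,] }  — shift
  I9: { [D → / / B .] }  — reduce
  I10: { [B → D .] }  — reduce
  I11: { [B → , , .] }  — reduce

No state contains both a complete item and a shift item.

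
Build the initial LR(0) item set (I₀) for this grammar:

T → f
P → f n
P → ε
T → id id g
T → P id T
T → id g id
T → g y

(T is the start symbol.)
{ [P → . f n], [P → .], [T → . P id T], [T → . f], [T → . g y], [T → . id g id], [T → . id id g], [T' → . T] }

First, augment the grammar with T' → T
I₀ = CLOSURE({ [T' → . T] }):
  [T' → . T] has the dot before T: add [T → . f], [T → . id id g], [T → . P id T], [T → . id g id], [T → . g y]
  [T → . P id T] has the dot before P: add [P → . f n], [P → .]
No further items can be added.

I₀ = { [P → . f n], [P → .], [T → . P id T], [T → . f], [T → . g y], [T → . id g id], [T → . id id g], [T' → . T] }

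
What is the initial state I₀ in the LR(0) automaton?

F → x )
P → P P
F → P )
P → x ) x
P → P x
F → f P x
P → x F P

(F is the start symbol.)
{ [F → . P )], [F → . f P x], [F → . x )], [F' → . F], [P → . P P], [P → . P x], [P → . x ) x], [P → . x F P] }

First, augment the grammar with F' → F
I₀ = CLOSURE({ [F' → . F] }):
  [F' → . F] has the dot before F: add [F → . x )], [F → . P )], [F → . f P x]
  [F → . P )] has the dot before P: add [P → . P P], [P → . x ) x], [P → . P x], [P → . x F P]
No further items can be added.

I₀ = { [F → . P )], [F → . f P x], [F → . x )], [F' → . F], [P → . P P], [P → . P x], [P → . x ) x], [P → . x F P] }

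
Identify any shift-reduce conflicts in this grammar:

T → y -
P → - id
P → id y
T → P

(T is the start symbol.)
A shift-reduce conflict occurs when an LR(0) state has both:
  - a complete (reduce) item [A → α .] (dot at the end), and
  - a shift item [B → β . c γ] (dot before a terminal).

Augment with T' → T and build the canonical LR(0) collection (I0 = CLOSURE({[T' → . T]}), then GOTO on every symbol after a dot until no new states appear). It has 9 states:
  I0: { [P → . - id], [P → . id y], [T → . P], [T → . y -], [T' → . T] }  — shift
  I1: { [P → - . id] }  — shift
  I2: { [T → P .] }  — reduce
  I3: { [T' → T .] }  — accept
  I4: { [P → id . y] }  — shift
  I5: { [T → y . -] }  — shift
  I6: { [T → y - .] }  — reduce
  I7: { [P → id y .] }  — reduce
  I8: { [P → - id .] }  — reduce

No state contains both a complete item and a shift item.

Answer: No shift-reduce conflicts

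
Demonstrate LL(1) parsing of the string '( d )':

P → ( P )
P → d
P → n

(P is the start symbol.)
LL(1) parsing maintains a stack (initially the start symbol over $) and the input. At each step: if the stack top is a terminal, match it against the current input token; if it is a non-terminal N, replace it with the RHS of M[N, lookahead] (the unique production whose predict set contains the lookahead).

Stack is shown with the top on the left.

Stack    Input    Action
------------------------
P $      ( d ) $  output P → ( P )
( P ) $  ( d ) $  match '('
P ) $    d ) $    output P → d
d ) $    d ) $    match 'd'
) $      ) $      match ')'
$        $        accept

The string is accepted.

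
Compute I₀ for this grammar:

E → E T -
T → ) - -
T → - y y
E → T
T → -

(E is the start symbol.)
{ [E → . E T -], [E → . T], [E' → . E], [T → . ) - -], [T → . - y y], [T → . -] }

First, augment the grammar with E' → E
I₀ = CLOSURE({ [E' → . E] }):
  [E' → . E] has the dot before E: add [E → . E T -], [E → . T]
  [E → . T] has the dot before T: add [T → . ) - -], [T → . - y y], [T → . -]
No further items can be added.

I₀ = { [E → . E T -], [E → . T], [E' → . E], [T → . ) - -], [T → . - y y], [T → . -] }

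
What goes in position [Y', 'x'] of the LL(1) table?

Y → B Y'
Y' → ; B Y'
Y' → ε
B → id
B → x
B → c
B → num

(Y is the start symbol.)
Empty (error entry)

To find M[Y', 'x'], we find productions for Y' where 'x' is in the predict set (PREDICT(N → α) = (FIRST(α) \ {ε}) ∪ (FOLLOW(N) if α ⇒* ε)).

Relevant sets:
  FOLLOW(Y') = { $ }

Y' → ; B Y': PREDICT = { ';' }
Y' → ε: PREDICT = { $ }

M[Y', 'x'] is empty (no production applies)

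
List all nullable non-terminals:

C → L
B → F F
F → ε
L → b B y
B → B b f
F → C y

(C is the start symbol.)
{ 'B', 'F' }

A non-terminal is nullable if it can derive ε (the empty string): either it has an ε-production, or it has a production whose right-hand side consists entirely of nullable non-terminals.

ε-productions: F → ε
So F is immediately nullable.
B → F F: every symbol on the right is nullable, so B is nullable too.
No further non-terminal can be added: every production for the remaining non-terminals contains a terminal or a non-nullable non-terminal.
Nullable = { 'B', 'F' }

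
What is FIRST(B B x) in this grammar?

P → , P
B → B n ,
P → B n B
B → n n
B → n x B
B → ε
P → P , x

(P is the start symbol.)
FIRST sets of the non-terminals involved (from the grammar, by fixed-point iteration):
  FIRST(B) = { 'n', ε }

To compute FIRST(B B x), process the symbols left to right:
Symbol B is a non-terminal. Add FIRST(B) \ {ε} = { 'n' }
B is nullable (ε ∈ FIRST(B)), continue to the next symbol.
Symbol B is a non-terminal. Add FIRST(B) \ {ε} = { 'n' }
B is nullable (ε ∈ FIRST(B)), continue to the next symbol.
Symbol x is a terminal. Add 'x' and stop.
FIRST(B B x) = { 'n', 'x' }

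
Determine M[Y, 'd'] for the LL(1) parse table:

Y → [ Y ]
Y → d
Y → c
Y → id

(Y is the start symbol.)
To find M[Y, 'd'], we find productions for Y where 'd' is in the predict set (PREDICT(N → α) = (FIRST(α) \ {ε}) ∪ (FOLLOW(N) if α ⇒* ε)).

Y → [ Y ]: PREDICT = { '[' }
Y → d: PREDICT = { 'd' }
  'd' is in predict set, so this production goes in M[Y, 'd']
Y → c: PREDICT = { 'c' }
Y → id: PREDICT = { 'id' }

M[Y, 'd'] = Y → d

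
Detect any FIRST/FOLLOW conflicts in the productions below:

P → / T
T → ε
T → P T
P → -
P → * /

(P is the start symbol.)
A FIRST/FOLLOW conflict occurs when a non-terminal N has a nullable alternative N → β (β ⇒* ε) and another alternative N → α with FIRST(α) ∩ FOLLOW(N) ≠ ∅: on such a lookahead the parser cannot decide between expanding α and letting N vanish via β.

Nullable non-terminals: T.
FIRST sets used below: FIRST(P) = { '*', '-', '/' }

T: nullable alternative(s) T → ε; FOLLOW(T) = { $, '*', '-', '/' }
  T → ε: FIRST \ {ε} = { } — this is the only nullable alternative, skip
  T → P T: FIRST \ {ε} = { '*', '-', '/' } — overlaps FOLLOW(T) on { '*', '-', '/' }: CONFLICT

P has no nullable alternative, so no FIRST/FOLLOW check is needed there.

So the grammar has 1 FIRST/FOLLOW conflict (marked CONFLICT above).

Answer: Yes. T → P T with FOLLOW(T) on { '*', '-', '/' }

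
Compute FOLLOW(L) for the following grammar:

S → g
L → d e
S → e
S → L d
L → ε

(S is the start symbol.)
{ 'd' }

In S → L d: L is followed by d, add FIRST(d) \ {ε} = { 'd' }

Taking the union: FOLLOW(L) = { 'd' }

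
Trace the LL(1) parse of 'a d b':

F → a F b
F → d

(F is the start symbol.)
LL(1) parsing maintains a stack (initially the start symbol over $) and the input. At each step: if the stack top is a terminal, match it against the current input token; if it is a non-terminal N, replace it with the RHS of M[N, lookahead] (the unique production whose predict set contains the lookahead).

Stack is shown with the top on the left.

Stack    Input    Action
------------------------
F $      a d b $  output F → a F b
a F b $  a d b $  match 'a'
F b $    d b $    output F → d
d b $    d b $    match 'd'
b $      b $      match 'b'
$        $        accept

The string is accepted.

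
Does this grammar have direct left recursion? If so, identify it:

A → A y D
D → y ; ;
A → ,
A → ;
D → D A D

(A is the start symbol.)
A → A y D: LEFT RECURSIVE (starts with A)
D → y ; ;: starts with y
A → ,: starts with ','
A → ;: starts with ';'
D → D A D: LEFT RECURSIVE (starts with D)

The grammar has direct left recursion on: A, D.

Answer: Yes, A, D are left-recursive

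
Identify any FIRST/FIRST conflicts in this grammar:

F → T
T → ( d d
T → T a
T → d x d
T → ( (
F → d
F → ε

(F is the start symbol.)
FIRST sets of the non-terminals at (or reachable through a nullable prefix from) the front of some alternative:
  FIRST(T) = { '(', 'd' }

Productions for F:
  F → T: FIRST = { '(', 'd' }
  F → d: FIRST = { 'd' }
  F → ε: FIRST = { ε }
Productions for T:
  T → ( d d: FIRST = { '(' }
  T → T a: FIRST = { '(', 'd' }
  T → d x d: FIRST = { 'd' }
  T → ( (: FIRST = { '(' }

Conflict for F: F → T and F → d
  Overlap: { 'd' }
Conflict for T: T → ( d d and T → T a
  Overlap: { '(' }
Conflict for T: T → ( d d and T → ( (
  Overlap: { '(' }
Conflict for T: T → T a and T → d x d
  Overlap: { 'd' }
Conflict for T: T → T a and T → ( (
  Overlap: { '(' }

Answer: Yes. F → T / F → d on { 'd' }; T → '(' d d / T → T a on { '(' }; T → '(' d d / T → '(' '(' on { '(' }; T → T a / T → d x d on { 'd' }; T → T a / T → '(' '(' on { '(' }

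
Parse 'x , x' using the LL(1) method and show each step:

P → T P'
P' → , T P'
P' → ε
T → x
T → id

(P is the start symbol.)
Stack is shown with the top on the left.

Stack     Input    Action
-------------------------
P $       x , x $  output P → T P'
T P' $    x , x $  output T → x
x P' $    x , x $  match 'x'
P' $      , x $    output P' → , T P'
, T P' $  , x $    match ','
T P' $    x $      output T → x
x P' $    x $      match 'x'
P' $      $        output P' → ε
$         $        accept

The string is accepted.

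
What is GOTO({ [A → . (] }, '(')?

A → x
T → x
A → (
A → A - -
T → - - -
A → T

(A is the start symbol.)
GOTO(I, '(') = CLOSURE({ [A → αX.β] : [A → α.Xβ] ∈ I, X = '(' })

Items with dot before '(', with the dot advanced:
  [A → . (] → [A → ( .]
Closure adds nothing (no advanced item has the dot before a non-terminal).

GOTO = { [A → ( .] }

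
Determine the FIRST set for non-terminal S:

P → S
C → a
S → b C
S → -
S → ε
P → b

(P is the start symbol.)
From S → b C:
  - b is a terminal: add 'b' and stop
From S → -:
  - '-' is a terminal: add '-' and stop
From S → ε:
  - ε-production, so ε ∈ FIRST(S)

Collecting: FIRST(S) = { '-', 'b', ε }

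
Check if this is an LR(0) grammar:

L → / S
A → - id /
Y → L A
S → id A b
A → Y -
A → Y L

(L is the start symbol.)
Yes, the grammar is LR(0)

A grammar is LR(0) if no state in the canonical LR(0) collection has:
  - both a shift item (dot before a terminal) and a complete item (shift-reduce conflict), or
  - two or more complete items (reduce-reduce conflict; the accept item [L' → L .] counts as a complete item here).

Augment with L' → L and build the canonical LR(0) collection (I0 = CLOSURE({[L' → . L]}), then GOTO on every symbol after a dot until no new states appear). It has 15 states:
  I0: { [L → . / S], [L' → . L] }  — shift
  I1: { [L → / . S], [S → . id A b] }  — shift
  I2: { [L' → L .] }  — accept
  I3: { [L → / S .] }  — reduce
  I4: { [A → . - id /], [A → . Y -], [A → . Y L], [L → . / S], [S → id . A b], [Y → . L A] }  — shift
  I5: { [A → - . id /] }  — shift
  I6: { [S → id A . b] }  — shift
  I7: { [A → . - id /], [A → . Y -], [A → . Y L], [L → . / S], [Y → . L A], [Y → L . A] }  — shift
  I8: { [A → Y . -], [A → Y . L], [L → . / S] }  — shift
  I9: { [A → Y - .] }  — reduce
  I10: { [A → Y L .] }  — reduce
  I11: { [Y → L A .] }  — reduce
  I12: { [S → id A b .] }  — reduce
  I13: { [A → - id . /] }  — shift
  I14: { [A → - id / .] }  — reduce

Every state is either a pure shift/goto state or contains exactly one complete item and nothing to shift — no conflicts. The grammar is LR(0).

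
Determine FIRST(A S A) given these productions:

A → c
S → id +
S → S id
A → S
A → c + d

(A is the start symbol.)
{ 'c', 'id' }

FIRST sets of the non-terminals involved (from the grammar, by fixed-point iteration):
  FIRST(A) = { 'c', 'id' }

To compute FIRST(A S A), process the symbols left to right:
Symbol A is a non-terminal. Add FIRST(A) \ {ε} = { 'c', 'id' }
A is not nullable (ε ∉ FIRST(A)), so stop here.
FIRST(A S A) = { 'c', 'id' }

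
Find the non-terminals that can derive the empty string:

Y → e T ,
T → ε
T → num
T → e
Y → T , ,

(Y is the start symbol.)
ε-productions: T → ε
So T is immediately nullable.
No further non-terminal can be added: every production for the remaining non-terminals contains a terminal or a non-nullable non-terminal.
Nullable = { 'T' }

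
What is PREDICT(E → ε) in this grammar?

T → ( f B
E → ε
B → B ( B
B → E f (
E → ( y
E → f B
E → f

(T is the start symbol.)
PREDICT(E → ε) = (FIRST(RHS) \ {ε}) ∪ (FOLLOW(E) if ε ∈ FIRST(RHS), i.e. RHS ⇒* ε)
The right-hand side is ε (FIRST(ε) = { ε }), so the predict set is FOLLOW(E) = { 'f' }
PREDICT(E → ε) = { 'f' }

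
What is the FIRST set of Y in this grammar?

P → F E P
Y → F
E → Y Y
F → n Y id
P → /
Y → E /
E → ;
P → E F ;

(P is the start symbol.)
To compute FIRST(Y), examine every production with Y on the left-hand side, reading each right-hand side left to right until a non-nullable symbol is reached.

FIRST sets of the other non-terminals involved (by the same procedure, iterated to a fixed point):
  FIRST(F) = { 'n' }
  FIRST(E) = { ';', 'n' }

From Y → F:
  - F is a non-terminal: add FIRST(F) \ {ε} = { 'n' }
    F is not nullable, so stop
From Y → E /:
  - E is a non-terminal: add FIRST(E) \ {ε} = { ';', 'n' }
    E is not nullable, so stop

Collecting: FIRST(Y) = { ';', 'n' }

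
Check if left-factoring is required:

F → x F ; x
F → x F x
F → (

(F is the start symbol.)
Yes, F has productions with common prefix 'x F'

Left-factoring is needed when two productions for the same non-terminal
share a common prefix on the right-hand side.

Productions for F:
  F → x F ; x
  F → x F x
  F → (

Found common prefix 'x F' in productions for F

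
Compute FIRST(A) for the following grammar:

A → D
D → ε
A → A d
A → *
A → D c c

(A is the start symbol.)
{ '*', 'c', 'd', ε }

To compute FIRST(A), examine every production with A on the left-hand side, reading each right-hand side left to right until a non-nullable symbol is reached.

FIRST sets of the other non-terminals involved (by the same procedure, iterated to a fixed point):
  FIRST(D) = { ε }

From A → D:
  - D is a non-terminal: add FIRST(D) \ {ε} = { }
    D is nullable and nothing follows, so the whole right-hand side can vanish: ε ∈ FIRST(A)
From A → A d:
  - A is the symbol being defined: contributes nothing new
    A is nullable, so continue to the next symbol
  - d is a terminal: add 'd' and stop
From A → *:
  - '*' is a terminal: add '*' and stop
From A → D c c:
  - D is a non-terminal: add FIRST(D) \ {ε} = { }
    D is nullable, so continue to the next symbol
  - c is a terminal: add 'c' and stop

Collecting: FIRST(A) = { '*', 'c', 'd', ε }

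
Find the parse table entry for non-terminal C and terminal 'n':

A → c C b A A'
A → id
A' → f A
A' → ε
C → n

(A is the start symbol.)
To find M[C, 'n'], we find productions for C where 'n' is in the predict set (PREDICT(N → α) = (FIRST(α) \ {ε}) ∪ (FOLLOW(N) if α ⇒* ε)).

C → n: PREDICT = { 'n' }
  'n' is in predict set, so this production goes in M[C, 'n']

M[C, 'n'] = C → n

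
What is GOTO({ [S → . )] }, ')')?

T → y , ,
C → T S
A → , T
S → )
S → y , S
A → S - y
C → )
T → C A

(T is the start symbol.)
{ [S → ) .] }

GOTO(I, ')') = CLOSURE({ [A → αX.β] : [A → α.Xβ] ∈ I, X = ')' })

Items with dot before ')', with the dot advanced:
  [S → . )] → [S → ) .]
Closure adds nothing (no advanced item has the dot before a non-terminal).

GOTO = { [S → ) .] }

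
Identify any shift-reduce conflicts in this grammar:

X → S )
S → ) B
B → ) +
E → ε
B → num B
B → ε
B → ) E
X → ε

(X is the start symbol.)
A shift-reduce conflict occurs when an LR(0) state has both:
  - a complete (reduce) item [A → α .] (dot at the end), and
  - a shift item [B → β . c γ] (dot before a terminal).

Augment with X' → X and build the canonical LR(0) collection (I0 = CLOSURE({[X' → . X]}), then GOTO on every symbol after a dot until no new states appear). It has 11 states:
  I0: { [S → . ) B], [X → . S )], [X → .], [X' → . X] }  — shift, reduce
  I1: { [B → . ) +], [B → . ) E], [B → . num B], [B → .], [S → ) . B] }  — shift, reduce
  I2: { [X → S . )] }  — shift
  I3: { [X' → X .] }  — accept
  I4: { [X → S ) .] }  — reduce
  I5: { [B → ) . +], [B → ) . E], [E → .] }  — shift, reduce
  I6: { [S → ) B .] }  — reduce
  I7: { [B → . ) +], [B → . ) E], [B → . num B], [B → .], [B → num . B] }  — shift, reduce
  I8: { [B → num B .] }  — reduce
  I9: { [B → ) + .] }  — reduce
  I10: { [B → ) E .] }  — reduce

I0 contains reduce item [X → .] and shift item [S → . ) B] — shift-reduce conflict.
I1 contains reduce item [B → .] and shift items [B → . ) +], [B → . ) E], [B → . num B] — shift-reduce conflict.
I5 contains reduce item [E → .] and shift item [B → ) . +] — shift-reduce conflict.
I7 contains reduce item [B → .] and shift items [B → . ) +], [B → . ) E], [B → . num B] — shift-reduce conflict.

Answer: Yes — I0: [X → .] vs [S → . ) B]; I1: [B → .] vs [B → . ) +]; I5: [E → .] vs [B → ) . +]; I7: [B → .] vs [B → . ) +]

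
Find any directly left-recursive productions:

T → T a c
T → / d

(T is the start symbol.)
T → T a c: LEFT RECURSIVE (starts with T)
T → / d: starts with '/'

The grammar has direct left recursion on: T.

Answer: Yes, T is left-recursive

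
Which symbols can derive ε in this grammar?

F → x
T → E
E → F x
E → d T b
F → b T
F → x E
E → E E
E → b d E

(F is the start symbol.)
None

A non-terminal is nullable if it can derive ε (the empty string): either it has an ε-production, or it has a production whose right-hand side consists entirely of nullable non-terminals.

There are no ε-productions, so no non-terminal can derive ε.
No non-terminals are nullable.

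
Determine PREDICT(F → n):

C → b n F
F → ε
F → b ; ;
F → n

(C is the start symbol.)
{ 'n' }

PREDICT(F → n) = (FIRST(RHS) \ {ε}) ∪ (FOLLOW(F) if ε ∈ FIRST(RHS), i.e. RHS ⇒* ε)
FIRST(n) = { 'n' }
ε ∉ FIRST(n), so FOLLOW(F) is not added.
PREDICT(F → n) = { 'n' }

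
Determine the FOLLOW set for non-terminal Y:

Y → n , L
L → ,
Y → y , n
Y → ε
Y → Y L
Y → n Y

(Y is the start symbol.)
{ $, ',' }

Y is the start symbol, so $ ∈ FOLLOW(Y).
In Y → Y L: Y is followed by L, add FIRST(L) \ {ε} = { ',' }
In Y → n Y: Y is at the end; this adds FOLLOW(Y) to itself — nothing new

Taking the union: FOLLOW(Y) = { $, ',' }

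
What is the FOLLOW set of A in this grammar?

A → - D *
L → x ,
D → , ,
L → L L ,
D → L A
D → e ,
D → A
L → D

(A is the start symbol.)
{ $, '*', ',', '-', 'e', 'x' }

To compute FOLLOW(A), find every occurrence of A on a right-hand side N → α A β: add FIRST(β) \ {ε}, and if β is empty or nullable also add FOLLOW(N). Iterate to a fixed point.

A is the start symbol, so $ ∈ FOLLOW(A).
In D → L A: A is at the end, add FOLLOW(D)
In D → A: A is at the end, add FOLLOW(D)

The FOLLOW sets referred to above (computed the same way, to a fixed point):
  FOLLOW(D) = { '*', ',', '-', 'e', 'x' }

Taking the union: FOLLOW(A) = { $, '*', ',', '-', 'e', 'x' }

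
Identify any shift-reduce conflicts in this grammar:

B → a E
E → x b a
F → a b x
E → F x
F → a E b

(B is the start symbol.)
Augment with B' → B and build the canonical LR(0) collection (I0 = CLOSURE({[B' → . B]}), then GOTO on every symbol after a dot until no new states appear). It has 14 states:
  I0: { [B → . a E], [B' → . B] }  — shift
  I1: { [B' → B .] }  — accept
  I2: { [B → a . E], [E → . F x], [E → . x b a], [F → . a E b], [F → . a b x] }  — shift
  I3: { [B → a E .] }  — reduce
  I4: { [E → F . x] }  — shift
  I5: { [E → . F x], [E → . x b a], [F → . a E b], [F → . a b x], [F → a . E b], [F → a . b x] }  — shift
  I6: { [E → x . b a] }  — shift
  I7: { [E → x b . a] }  — shift
  I8: { [E → x b a .] }  — reduce
  I9: { [F → a E . b] }  — shift
  I10: { [F → a b . x] }  — shift
  I11: { [F → a b x .] }  — reduce
  I12: { [F → a E b .] }  — reduce
  I13: { [E → F x .] }  — reduce

No state contains both a complete item and a shift item.

Answer: No shift-reduce conflicts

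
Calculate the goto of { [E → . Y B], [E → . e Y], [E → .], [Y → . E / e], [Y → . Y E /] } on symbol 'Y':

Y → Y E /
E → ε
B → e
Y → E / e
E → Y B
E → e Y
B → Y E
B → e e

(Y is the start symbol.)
GOTO(I, 'Y') = CLOSURE({ [A → αX.β] : [A → α.Xβ] ∈ I, X = 'Y' })

Items with dot before 'Y', with the dot advanced:
  [E → . Y B] → [E → Y . B]
  [Y → . Y E /] → [Y → Y . E /]
Closure of the advanced items:
  [E → Y . B] has the dot before B: add [B → . e], [B → . Y E], [B → . e e]
  [Y → Y . E /] has the dot before E: add [E → .], [E → . Y B], [E → . e Y]
  [B → . Y E] has the dot before Y: add [Y → . Y E /], [Y → . E / e]

GOTO = { [B → . Y E], [B → . e e], [B → . e], [E → . Y B], [E → . e Y], [E → .], [E → Y . B], [Y → . E / e], [Y → . Y E /], [Y → Y . E /] }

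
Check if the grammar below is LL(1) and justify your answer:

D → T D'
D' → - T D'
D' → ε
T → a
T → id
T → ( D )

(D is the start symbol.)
A grammar is LL(1) if for each non-terminal N with multiple productions, the predict sets of those productions are pairwise disjoint, where PREDICT(N → α) = (FIRST(α) \ {ε}) ∪ (FOLLOW(N) if α ⇒* ε).

Relevant sets:
  FOLLOW(D') = { $, ')' }

For D':
  PREDICT(D' → '-' T D') = { '-' }
  PREDICT(D' → ε) = { $, ')' }
For T:
  PREDICT(T → a) = { 'a' }
  PREDICT(T → id) = { 'id' }
  PREDICT(T → '(' D ')') = { '(' }
D has a single production, so nothing to check there.

All predict sets are disjoint. The grammar IS LL(1).

Answer: Yes, the grammar is LL(1).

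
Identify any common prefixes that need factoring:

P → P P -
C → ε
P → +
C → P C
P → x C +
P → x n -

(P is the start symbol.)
Yes, P has productions with common prefix 'x'

Left-factoring is needed when two productions for the same non-terminal
share a common prefix on the right-hand side.

Productions for P:
  P → P P -
  P → +
  P → x C +
  P → x n -
Productions for C:
  C → ε
  C → P C

Found common prefix 'x' in productions for P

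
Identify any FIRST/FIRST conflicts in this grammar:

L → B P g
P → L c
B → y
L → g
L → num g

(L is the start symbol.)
No FIRST/FIRST conflicts.

A FIRST/FIRST conflict occurs when two productions N → α and N → β for the same non-terminal have FIRST(α) ∩ FIRST(β) ≠ ∅ (with ε ∈ FIRST of a nullable right-hand side, so two nullable alternatives also conflict).

FIRST sets of the non-terminals at (or reachable through a nullable prefix from) the front of some alternative:
  FIRST(B) = { 'y' }

Productions for L:
  L → B P g: FIRST = { 'y' }
  L → g: FIRST = { 'g' }
  L → num g: FIRST = { 'num' }
P, B have only one production, so no FIRST/FIRST conflict is possible there.

All alternatives of each non-terminal have pairwise disjoint FIRST sets.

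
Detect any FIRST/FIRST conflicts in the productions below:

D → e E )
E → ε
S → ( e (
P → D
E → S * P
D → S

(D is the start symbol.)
No FIRST/FIRST conflicts.

A FIRST/FIRST conflict occurs when two productions N → α and N → β for the same non-terminal have FIRST(α) ∩ FIRST(β) ≠ ∅ (with ε ∈ FIRST of a nullable right-hand side, so two nullable alternatives also conflict).

FIRST sets of the non-terminals at (or reachable through a nullable prefix from) the front of some alternative:
  FIRST(S) = { '(' }

Productions for D:
  D → e E ): FIRST = { 'e' }
  D → S: FIRST = { '(' }
Productions for E:
  E → ε: FIRST = { ε }
  E → S * P: FIRST = { '(' }
S, P have only one production, so no FIRST/FIRST conflict is possible there.

All alternatives of each non-terminal have pairwise disjoint FIRST sets.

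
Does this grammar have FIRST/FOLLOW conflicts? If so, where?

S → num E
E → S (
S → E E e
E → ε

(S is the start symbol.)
Yes. E → S '(' with FOLLOW(E) on { 'e', 'num' }

A FIRST/FOLLOW conflict occurs when a non-terminal N has a nullable alternative N → β (β ⇒* ε) and another alternative N → α with FIRST(α) ∩ FOLLOW(N) ≠ ∅: on such a lookahead the parser cannot decide between expanding α and letting N vanish via β.

Nullable non-terminals: E.
FIRST sets used below: FIRST(S) = { 'e', 'num' }

E: nullable alternative(s) E → ε; FOLLOW(E) = { $, '(', 'e', 'num' }
  E → S (: FIRST \ {ε} = { 'e', 'num' } — overlaps FOLLOW(E) on { 'e', 'num' }: CONFLICT
  E → ε: FIRST \ {ε} = { } — this is the only nullable alternative, skip

S has no nullable alternative, so no FIRST/FOLLOW check is needed there.

So the grammar has 1 FIRST/FOLLOW conflict (marked CONFLICT above).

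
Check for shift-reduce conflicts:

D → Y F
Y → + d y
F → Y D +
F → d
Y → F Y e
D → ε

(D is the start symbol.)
Augment with D' → D and build the canonical LR(0) collection (I0 = CLOSURE({[D' → . D]}), then GOTO on every symbol after a dot until no new states appear). It has 13 states:
  I0: { [D → . Y F], [D → .], [D' → . D], [F → . Y D +], [F → . d], [Y → . + d y], [Y → . F Y e] }  — shift, reduce
  I1: { [Y → + . d y] }  — shift
  I2: { [D' → D .] }  — accept
  I3: { [F → . Y D +], [F → . d], [Y → . + d y], [Y → . F Y e], [Y → F . Y e] }  — shift
  I4: { [D → . Y F], [D → .], [D → Y . F], [F → . Y D +], [F → . d], [F → Y . D +], [Y → . + d y], [Y → . F Y e] }  — shift, reduce
  I5: { [F → d .] }  — reduce
  I6: { [F → Y D . +] }  — shift
  I7: { [D → Y F .], [F → . Y D +], [F → . d], [Y → . + d y], [Y → . F Y e], [Y → F . Y e] }  — shift, reduce
  I8: { [D → . Y F], [D → .], [F → . Y D +], [F → . d], [F → Y . D +], [Y → . + d y], [Y → . F Y e], [Y → F Y . e] }  — shift, reduce
  I9: { [Y → F Y e .] }  — reduce
  I10: { [F → Y D + .] }  — reduce
  I11: { [Y → + d . y] }  — shift
  I12: { [Y → + d y .] }  — reduce

I0 contains reduce item [D → .] and shift items [F → . d], [Y → . + d y] — shift-reduce conflict.
I4 contains reduce item [D → .] and shift items [F → . d], [Y → . + d y] — shift-reduce conflict.
I7 contains reduce item [D → Y F .] and shift items [F → . d], [Y → . + d y] — shift-reduce conflict.
I8 contains reduce item [D → .] and shift items [F → . d], [Y → . + d y], [Y → F Y . e] — shift-reduce conflict.

Answer: Yes — I0: [D → .] vs [F → . d]; I4: [D → .] vs [F → . d]; I7: [D → Y F .] vs [F → . d]; I8: [D → .] vs [F → . d]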